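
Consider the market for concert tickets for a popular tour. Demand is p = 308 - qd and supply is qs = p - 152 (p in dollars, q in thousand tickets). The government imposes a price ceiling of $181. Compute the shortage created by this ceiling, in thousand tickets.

Rearranging demand gives qd = 308 - p. Setting quantity demanded equal to quantity supplied, 308 - p = p - 152, gives p* = 230 and q* = 78.
The ceiling of 181 is below the equilibrium price 230, so it binds.
At p = 181: qd = 308 - 181 = 127 and qs = 181 - 152 = 29.
Shortage = qd - qs = 127 - 29 = 98.

98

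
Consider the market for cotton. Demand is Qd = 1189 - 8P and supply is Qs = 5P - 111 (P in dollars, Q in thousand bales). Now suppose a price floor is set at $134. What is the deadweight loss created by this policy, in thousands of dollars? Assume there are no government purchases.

In a free market, 1189 - 8P = 5P - 111 gives the equilibrium P* = 100, Q* = 389.
The floor of 134 is above the equilibrium price 100, so it binds.
At P = 134: Qd = 1189 - 8·134 = 117 and Qs = 5·134 - 111 = 559.
Quantity traded falls to 117. At Q = 117 the demand price is (1189 - 117)/8 = 134 and the supply price is (111 + 117)/5 = 45.6.
Deadweight loss = ½ · (134 - 45.6) · (389 - 117) = ½ · 88.4 · 272 = 12022.4.

12022.4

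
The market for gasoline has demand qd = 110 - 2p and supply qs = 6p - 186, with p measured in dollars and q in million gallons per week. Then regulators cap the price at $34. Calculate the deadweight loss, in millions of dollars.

108

Without the control the market clears where 110 - 2p = 6p - 186, i.e. p* = 37 and q* = 36.
Because the ceiling (34) lies below the market-clearing price, it is binding.
At p = 34: qd = 110 - 2·34 = 42 and qs = 6·34 - 186 = 18.
Quantity traded falls to 18. At q = 18 the demand price is (110 - 18)/2 = 46 and the supply price is (186 + 18)/6 = 34.
Deadweight loss = ½ · (46 - 34) · (36 - 18) = ½ · 12 · 18 = 108.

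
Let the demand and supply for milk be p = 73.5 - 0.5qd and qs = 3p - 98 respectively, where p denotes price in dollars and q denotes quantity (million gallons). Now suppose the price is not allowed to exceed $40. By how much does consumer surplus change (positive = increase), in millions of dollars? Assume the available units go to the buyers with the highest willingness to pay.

Rearranging demand gives qd = 147 - 2p. Without the control the market clears where 147 - 2p = 3p - 98, i.e. p* = 49 and q* = 49.
The ceiling of 40 is below the equilibrium price 49, so it binds.
At p = 40: qd = 147 - 2·40 = 67 and qs = 3·40 - 98 = 22.
Consumer surplus without the control is ½ · (73.5 - 49) · 49 = 600.25.
With the ceiling, 22 units are sold at 40 (assume they go to the highest-value buyers). The demand price at q = 22 is 62.5, so CS = ½ · [(73.5 - 40) + (62.5 - 40)] · 22 = 616.
Change in consumer surplus = 616 - 600.25 = 15.75.

15.75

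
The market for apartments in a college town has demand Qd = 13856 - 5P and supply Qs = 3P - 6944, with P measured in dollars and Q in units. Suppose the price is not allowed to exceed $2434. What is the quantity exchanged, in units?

Setting quantity demanded equal to quantity supplied, 13856 - 5P = 3P - 6944, gives P* = 2600 and Q* = 856.
The ceiling of 2434 is below the equilibrium price 2600, so it binds.
At P = 2434: Qd = 13856 - 5·2434 = 1686 and Qs = 3·2434 - 6944 = 358.
The quantity actually transacted is the short side, supply: 358.

358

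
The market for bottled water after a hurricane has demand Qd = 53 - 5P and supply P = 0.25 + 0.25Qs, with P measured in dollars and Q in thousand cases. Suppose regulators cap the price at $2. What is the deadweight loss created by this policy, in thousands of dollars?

Rearranging supply gives Qs = 4P - 1. Equilibrium: 53 - 5P = 4P - 1, so 54 = 9P and P* = 6, Q* = 23.
The ceiling of 2 is below the equilibrium price 6, so it binds.
At P = 2: Qd = 53 - 5·2 = 43 and Qs = 4·2 - 1 = 7.
Quantity traded falls to 7. At Q = 7 the demand price is (53 - 7)/5 = 9.2 and the supply price is (1 + 7)/4 = 2.
Deadweight loss = ½ · (9.2 - 2) · (23 - 7) = ½ · 7.2 · 16 = 57.6.

57.6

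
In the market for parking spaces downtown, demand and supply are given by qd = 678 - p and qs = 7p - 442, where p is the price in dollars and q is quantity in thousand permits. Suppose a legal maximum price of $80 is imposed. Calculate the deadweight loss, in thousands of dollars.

100800

In a free market, 678 - p = 7p - 442 gives the equilibrium p* = 140, q* = 538.
The ceiling of 80 is below the equilibrium price 140, so it binds.
At p = 80: qd = 678 - 80 = 598 and qs = 7·80 - 442 = 118.
Quantity traded falls to 118. At q = 118 the demand price is 678 - 118 = 560 and the supply price is (442 + 118)/7 = 80.
Deadweight loss = ½ · (560 - 80) · (538 - 118) = ½ · 480 · 420 = 100800.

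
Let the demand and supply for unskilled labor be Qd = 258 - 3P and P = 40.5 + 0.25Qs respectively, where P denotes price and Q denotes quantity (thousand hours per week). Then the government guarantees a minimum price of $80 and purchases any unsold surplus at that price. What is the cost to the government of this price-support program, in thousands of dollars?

Rearranging supply gives Qs = 4P - 162. In a free market, 258 - 3P = 4P - 162 gives the equilibrium P* = 60, Q* = 78.
Because the floor (80) lies above the market-clearing price, it is binding.
At P = 80: Qd = 258 - 3·80 = 18 and Qs = 4·80 - 162 = 158.
Surplus = Qs - Qd = 140.
Government expenditure = surplus × support price = 140 × 80 = 11200.

11200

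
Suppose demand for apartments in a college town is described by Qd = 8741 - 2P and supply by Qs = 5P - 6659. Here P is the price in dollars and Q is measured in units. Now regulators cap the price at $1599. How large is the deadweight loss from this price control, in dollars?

3160508.75

Setting quantity demanded equal to quantity supplied, 8741 - 2P = 5P - 6659, gives P* = 2200 and Q* = 4341.
Since 1599 < 2200, the ceiling is binding.
At P = 1599: Qd = 8741 - 2·1599 = 5543 and Qs = 5·1599 - 6659 = 1336.
Quantity traded falls to 1336. At Q = 1336 the demand price is (8741 - 1336)/2 = 3702.5 and the supply price is (6659 + 1336)/5 = 1599.
Deadweight loss = ½ · (3702.5 - 1599) · (4341 - 1336) = ½ · 2103.5 · 3005 = 3160508.75.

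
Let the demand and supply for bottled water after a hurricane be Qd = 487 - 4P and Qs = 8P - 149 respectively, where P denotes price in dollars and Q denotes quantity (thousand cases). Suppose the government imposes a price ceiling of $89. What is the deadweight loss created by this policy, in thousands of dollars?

In a free market, 487 - 4P = 8P - 149 gives the equilibrium P* = 53, Q* = 275.
The ceiling of 89 is above the equilibrium price 53, so it is not binding; the market clears at P* = 53, Q* = 275.
Since the control does not bind, no trades are prevented and deadweight loss is zero.

0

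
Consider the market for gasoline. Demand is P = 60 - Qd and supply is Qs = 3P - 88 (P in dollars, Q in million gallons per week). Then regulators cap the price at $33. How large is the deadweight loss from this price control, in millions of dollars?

Rearranging demand gives Qd = 60 - P. Setting quantity demanded equal to quantity supplied, 60 - P = 3P - 88, gives P* = 37 and Q* = 23.
Since 33 < 37, the ceiling is binding.
At P = 33: Qd = 60 - 33 = 27 and Qs = 3·33 - 88 = 11.
Quantity traded falls to 11. At Q = 11 the demand price is 60 - 11 = 49 and the supply price is (88 + 11)/3 = 33.
Deadweight loss = ½ · (49 - 33) · (23 - 11) = ½ · 16 · 12 = 96.

96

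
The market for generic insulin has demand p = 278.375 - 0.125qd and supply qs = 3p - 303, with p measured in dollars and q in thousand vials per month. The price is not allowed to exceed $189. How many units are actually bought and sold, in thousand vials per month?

264

Rearranging demand gives qd = 2227 - 8p. Setting quantity demanded equal to quantity supplied, 2227 - 8p = 3p - 303, gives p* = 230 and q* = 387.
The ceiling of 189 is below the equilibrium price 230, so it binds.
At p = 189: qd = 2227 - 8·189 = 715 and qs = 3·189 - 303 = 264.
The quantity actually transacted is the short side, supply: 264.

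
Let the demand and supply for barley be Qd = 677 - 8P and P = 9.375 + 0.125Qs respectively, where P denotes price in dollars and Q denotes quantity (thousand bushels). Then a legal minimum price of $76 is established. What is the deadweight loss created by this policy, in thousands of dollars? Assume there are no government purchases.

Rearranging supply gives Qs = 8P - 75. Setting quantity demanded equal to quantity supplied, 677 - 8P = 8P - 75, gives P* = 47 and Q* = 301.
Since 76 > 47, the floor is binding.
At P = 76: Qd = 677 - 8·76 = 69 and Qs = 8·76 - 75 = 533.
Quantity traded falls to 69. At Q = 69 the demand price is (677 - 69)/8 = 76 and the supply price is (75 + 69)/8 = 18.
Deadweight loss = ½ · (76 - 18) · (301 - 69) = ½ · 58 · 232 = 6728.

6728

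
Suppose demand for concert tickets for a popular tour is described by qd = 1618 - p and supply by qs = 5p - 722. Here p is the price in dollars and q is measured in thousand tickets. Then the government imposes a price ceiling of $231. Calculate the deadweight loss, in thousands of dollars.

Equilibrium: 1618 - p = 5p - 722, so 2340 = 6p and p* = 390, q* = 1228.
The ceiling of 231 is below the equilibrium price 390, so it binds.
At p = 231: qd = 1618 - 231 = 1387 and qs = 5·231 - 722 = 433.
Quantity traded falls to 433. At q = 433 the demand price is 1618 - 433 = 1185 and the supply price is (722 + 433)/5 = 231.
Deadweight loss = ½ · (1185 - 231) · (1228 - 433) = ½ · 954 · 795 = 379215.

379215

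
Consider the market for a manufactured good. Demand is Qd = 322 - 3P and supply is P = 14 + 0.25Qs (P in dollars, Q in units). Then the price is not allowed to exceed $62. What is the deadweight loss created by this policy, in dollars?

0

Rearranging supply gives Qs = 4P - 56. Equilibrium: 322 - 3P = 4P - 56, so 378 = 7P and P* = 54, Q* = 160.
The ceiling of 62 is above the equilibrium price 54, so it is not binding; the market clears at P* = 54, Q* = 160.
Since the control does not bind, no trades are prevented and deadweight loss is zero.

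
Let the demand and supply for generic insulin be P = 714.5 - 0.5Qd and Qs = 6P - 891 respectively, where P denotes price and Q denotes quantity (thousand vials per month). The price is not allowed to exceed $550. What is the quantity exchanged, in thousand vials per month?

849

Rearranging demand gives Qd = 1429 - 2P. In a free market, 1429 - 2P = 6P - 891 gives the equilibrium P* = 290, Q* = 849.
The ceiling of 550 is above the equilibrium price 290, so it is not binding; the market clears at P* = 290, Q* = 849.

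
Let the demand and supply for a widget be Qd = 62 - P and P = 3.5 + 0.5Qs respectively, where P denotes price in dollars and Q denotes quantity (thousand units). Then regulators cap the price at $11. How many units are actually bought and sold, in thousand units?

Rearranging supply gives Qs = 2P - 7. In a free market, 62 - P = 2P - 7 gives the equilibrium P* = 23, Q* = 39.
Since 11 < 23, the ceiling is binding.
At P = 11: Qd = 62 - 11 = 51 and Qs = 2·11 - 7 = 15.
The quantity actually transacted is the short side, supply: 15.

15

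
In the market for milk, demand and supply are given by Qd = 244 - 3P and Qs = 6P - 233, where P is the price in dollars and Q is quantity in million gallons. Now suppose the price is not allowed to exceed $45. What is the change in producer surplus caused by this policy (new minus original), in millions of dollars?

Setting quantity demanded equal to quantity supplied, 244 - 3P = 6P - 233, gives P* = 53 and Q* = 85.
Because the ceiling (45) lies below the market-clearing price, it is binding.
At P = 45: Qd = 244 - 3·45 = 109 and Qs = 6·45 - 233 = 37.
Producer surplus without the control is ½ · (53 - 233/6) · 85 = 7225/12.
With the ceiling, producers sell 37 units at 45, so PS = ½ · (45 - 233/6) · 37 = 1369/12.
Change in producer surplus = 1369/12 - 7225/12 = -488.

-488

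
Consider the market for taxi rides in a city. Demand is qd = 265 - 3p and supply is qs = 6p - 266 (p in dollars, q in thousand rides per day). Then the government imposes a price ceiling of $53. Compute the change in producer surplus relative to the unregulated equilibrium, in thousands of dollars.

Without the control the market clears where 265 - 3p = 6p - 266, i.e. p* = 59 and q* = 88.
The ceiling of 53 is below the equilibrium price 59, so it binds.
At p = 53: qd = 265 - 3·53 = 106 and qs = 6·53 - 266 = 52.
Producer surplus without the control is ½ · (59 - 133/3) · 88 = 1936/3.
With the ceiling, producers sell 52 units at 53, so PS = ½ · (53 - 133/3) · 52 = 676/3.
Change in producer surplus = 676/3 - 1936/3 = -420.

-420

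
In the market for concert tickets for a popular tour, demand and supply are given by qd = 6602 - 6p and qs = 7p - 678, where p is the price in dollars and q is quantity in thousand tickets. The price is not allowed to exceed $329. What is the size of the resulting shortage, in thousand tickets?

In a free market, 6602 - 6p = 7p - 678 gives the equilibrium p* = 560, q* = 3242.
Since 329 < 560, the ceiling is binding.
At p = 329: qd = 6602 - 6·329 = 4628 and qs = 7·329 - 678 = 1625.
Shortage = qd - qs = 4628 - 1625 = 3003.

3003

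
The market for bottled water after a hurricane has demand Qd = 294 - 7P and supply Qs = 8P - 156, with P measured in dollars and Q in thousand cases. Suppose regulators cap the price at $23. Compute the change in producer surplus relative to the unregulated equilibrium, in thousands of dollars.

-392

Without the control the market clears where 294 - 7P = 8P - 156, i.e. P* = 30 and Q* = 84.
The ceiling of 23 is below the equilibrium price 30, so it binds.
At P = 23: Qd = 294 - 7·23 = 133 and Qs = 8·23 - 156 = 28.
Producer surplus without the control is ½ · (30 - 19.5) · 84 = 441.
With the ceiling, producers sell 28 units at 23, so PS = ½ · (23 - 19.5) · 28 = 49.
Change in producer surplus = 49 - 441 = -392.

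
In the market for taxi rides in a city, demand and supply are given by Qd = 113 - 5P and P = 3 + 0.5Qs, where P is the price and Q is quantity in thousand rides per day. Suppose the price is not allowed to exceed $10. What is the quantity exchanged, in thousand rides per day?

Rearranging supply gives Qs = 2P - 6. In a free market, 113 - 5P = 2P - 6 gives the equilibrium P* = 17, Q* = 28.
Since 10 < 17, the ceiling is binding.
At P = 10: Qd = 113 - 5·10 = 63 and Qs = 2·10 - 6 = 14.
The quantity actually transacted is the short side, supply: 14.

14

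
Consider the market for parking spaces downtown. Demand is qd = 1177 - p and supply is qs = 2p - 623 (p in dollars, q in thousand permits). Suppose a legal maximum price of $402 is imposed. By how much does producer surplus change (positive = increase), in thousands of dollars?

-75042

In a free market, 1177 - p = 2p - 623 gives the equilibrium p* = 600, q* = 577.
Because the ceiling (402) lies below the market-clearing price, it is binding.
At p = 402: qd = 1177 - 402 = 775 and qs = 2·402 - 623 = 181.
Producer surplus without the control is ½ · (600 - 311.5) · 577 = 83232.25.
With the ceiling, producers sell 181 units at 402, so PS = ½ · (402 - 311.5) · 181 = 8190.25.
Change in producer surplus = 8190.25 - 83232.25 = -75042.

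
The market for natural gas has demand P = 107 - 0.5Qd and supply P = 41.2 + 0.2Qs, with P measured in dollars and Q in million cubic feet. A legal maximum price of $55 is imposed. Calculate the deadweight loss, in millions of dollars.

Rearranging demand gives Qd = 214 - 2P; rearranging supply gives Qs = 5P - 206. Setting quantity demanded equal to quantity supplied, 214 - 2P = 5P - 206, gives P* = 60 and Q* = 94.
The ceiling of 55 is below the equilibrium price 60, so it binds.
At P = 55: Qd = 214 - 2·55 = 104 and Qs = 5·55 - 206 = 69.
Quantity traded falls to 69. At Q = 69 the demand price is (214 - 69)/2 = 72.5 and the supply price is (206 + 69)/5 = 55.
Deadweight loss = ½ · (72.5 - 55) · (94 - 69) = ½ · 17.5 · 25 = 218.75.

218.75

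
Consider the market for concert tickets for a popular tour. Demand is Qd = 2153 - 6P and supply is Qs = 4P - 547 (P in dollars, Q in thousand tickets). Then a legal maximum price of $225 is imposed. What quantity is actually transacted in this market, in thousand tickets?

353

Without the control the market clears where 2153 - 6P = 4P - 547, i.e. P* = 270 and Q* = 533.
Because the ceiling (225) lies below the market-clearing price, it is binding.
At P = 225: Qd = 2153 - 6·225 = 803 and Qs = 4·225 - 547 = 353.
The quantity actually transacted is the short side, supply: 353.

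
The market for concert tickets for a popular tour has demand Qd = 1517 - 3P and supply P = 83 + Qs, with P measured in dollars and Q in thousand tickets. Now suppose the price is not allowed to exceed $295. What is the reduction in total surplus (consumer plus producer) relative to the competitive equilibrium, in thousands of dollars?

7350

Rearranging supply gives Qs = P - 83. Equilibrium: 1517 - 3P = P - 83, so 1600 = 4P and P* = 400, Q* = 317.
The ceiling of 295 is below the equilibrium price 400, so it binds.
At P = 295: Qd = 1517 - 3·295 = 632 and Qs = 295 - 83 = 212.
Quantity traded falls to 212. At Q = 212 the demand price is (1517 - 212)/3 = 435 and the supply price is 83 + 212 = 295.
Deadweight loss = ½ · (435 - 295) · (317 - 212) = ½ · 140 · 105 = 7350.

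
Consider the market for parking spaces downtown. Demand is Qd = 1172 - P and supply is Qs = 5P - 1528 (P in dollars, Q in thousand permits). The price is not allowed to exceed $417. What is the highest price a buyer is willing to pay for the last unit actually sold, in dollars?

Setting quantity demanded equal to quantity supplied, 1172 - P = 5P - 1528, gives P* = 450 and Q* = 722.
The ceiling of 417 is below the equilibrium price 450, so it binds.
At P = 417: Qd = 1172 - 417 = 755 and Qs = 5·417 - 1528 = 557.
Only 557 units reach the market. On the demand curve, the marginal buyer's willingness to pay at Q = 557 is (1172 - 557) = 615.

615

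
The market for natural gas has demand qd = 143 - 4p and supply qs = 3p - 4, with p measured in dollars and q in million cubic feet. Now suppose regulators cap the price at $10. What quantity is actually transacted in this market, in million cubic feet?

26

Without the control the market clears where 143 - 4p = 3p - 4, i.e. p* = 21 and q* = 59.
Since 10 < 21, the ceiling is binding.
At p = 10: qd = 143 - 4·10 = 103 and qs = 3·10 - 4 = 26.
The quantity actually transacted is the short side, supply: 26.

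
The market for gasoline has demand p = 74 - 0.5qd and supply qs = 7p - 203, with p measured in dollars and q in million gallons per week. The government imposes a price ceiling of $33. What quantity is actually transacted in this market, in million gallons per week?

28

Rearranging demand gives qd = 148 - 2p. Setting quantity demanded equal to quantity supplied, 148 - 2p = 7p - 203, gives p* = 39 and q* = 70.
Because the ceiling (33) lies below the market-clearing price, it is binding.
At p = 33: qd = 148 - 2·33 = 82 and qs = 7·33 - 203 = 28.
The quantity actually transacted is the short side, supply: 28.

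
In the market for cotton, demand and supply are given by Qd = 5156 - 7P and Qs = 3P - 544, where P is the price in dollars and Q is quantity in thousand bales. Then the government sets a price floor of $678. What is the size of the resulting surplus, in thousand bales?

Without the control the market clears where 5156 - 7P = 3P - 544, i.e. P* = 570 and Q* = 1166.
The floor of 678 is above the equilibrium price 570, so it binds.
At P = 678: Qd = 5156 - 7·678 = 410 and Qs = 3·678 - 544 = 1490.
Surplus = Qs - Qd = 1490 - 410 = 1080.

1080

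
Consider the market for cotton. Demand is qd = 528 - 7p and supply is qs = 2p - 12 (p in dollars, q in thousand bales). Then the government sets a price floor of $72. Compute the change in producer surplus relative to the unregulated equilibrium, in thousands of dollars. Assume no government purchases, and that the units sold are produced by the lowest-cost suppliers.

Equilibrium: 528 - 7p = 2p - 12, so 540 = 9p and p* = 60, q* = 108.
Since 72 > 60, the floor is binding.
At p = 72: qd = 528 - 7·72 = 24 and qs = 2·72 - 12 = 132.
Producer surplus without the control is ½ · (60 - 6) · 108 = 2916.
With the floor, 24 units are sold at 72. The supply price at q = 24 is 18, so PS = ½ · [(72 - 6) + (72 - 18)] · 24 = 1440.
Change in producer surplus = 1440 - 2916 = -1476.

-1476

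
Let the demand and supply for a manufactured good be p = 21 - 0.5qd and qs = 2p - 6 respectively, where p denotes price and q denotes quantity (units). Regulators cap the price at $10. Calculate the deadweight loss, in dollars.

Rearranging demand gives qd = 42 - 2p. In a free market, 42 - 2p = 2p - 6 gives the equilibrium p* = 12, q* = 18.
Since 10 < 12, the ceiling is binding.
At p = 10: qd = 42 - 2·10 = 22 and qs = 2·10 - 6 = 14.
Quantity traded falls to 14. At q = 14 the demand price is (42 - 14)/2 = 14 and the supply price is (6 + 14)/2 = 10.
Deadweight loss = ½ · (14 - 10) · (18 - 14) = ½ · 4 · 4 = 8.

8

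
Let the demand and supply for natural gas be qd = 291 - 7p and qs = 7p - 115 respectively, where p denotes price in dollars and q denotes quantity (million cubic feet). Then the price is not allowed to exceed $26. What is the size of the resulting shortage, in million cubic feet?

42

Setting quantity demanded equal to quantity supplied, 291 - 7p = 7p - 115, gives p* = 29 and q* = 88.
Since 26 < 29, the ceiling is binding.
At p = 26: qd = 291 - 7·26 = 109 and qs = 7·26 - 115 = 67.
Shortage = qd - qs = 109 - 67 = 42.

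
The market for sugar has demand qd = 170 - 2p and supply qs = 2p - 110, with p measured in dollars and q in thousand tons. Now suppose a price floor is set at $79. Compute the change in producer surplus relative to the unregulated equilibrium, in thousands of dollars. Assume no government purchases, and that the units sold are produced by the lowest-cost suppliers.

27

In a free market, 170 - 2p = 2p - 110 gives the equilibrium p* = 70, q* = 30.
The floor of 79 is above the equilibrium price 70, so it binds.
At p = 79: qd = 170 - 2·79 = 12 and qs = 2·79 - 110 = 48.
Producer surplus without the control is ½ · (70 - 55) · 30 = 225.
With the floor, 12 units are sold at 79. The supply price at q = 12 is 61, so PS = ½ · [(79 - 55) + (79 - 61)] · 12 = 252.
Change in producer surplus = 252 - 225 = 27.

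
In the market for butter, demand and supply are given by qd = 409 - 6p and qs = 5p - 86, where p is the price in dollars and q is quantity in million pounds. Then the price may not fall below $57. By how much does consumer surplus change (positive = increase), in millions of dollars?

Equilibrium: 409 - 6p = 5p - 86, so 495 = 11p and p* = 45, q* = 139.
The floor of 57 is above the equilibrium price 45, so it binds.
At p = 57: qd = 409 - 6·57 = 67 and qs = 5·57 - 86 = 199.
Consumer surplus without the control is ½ · (409/6 - 45) · 139 = 19321/12.
With the floor, consumers buy 67 units at 57, so CS = ½ · (409/6 - 57) · 67 = 4489/12.
Change in consumer surplus = 4489/12 - 19321/12 = -1236.

-1236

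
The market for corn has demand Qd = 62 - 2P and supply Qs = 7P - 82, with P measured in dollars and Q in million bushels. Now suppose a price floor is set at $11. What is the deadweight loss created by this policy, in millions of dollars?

In a free market, 62 - 2P = 7P - 82 gives the equilibrium P* = 16, Q* = 30.
Since 11 is below P* = 16, the floor does not bind and the free-market outcome prevails.
Since the control does not bind, no trades are prevented and deadweight loss is zero.

0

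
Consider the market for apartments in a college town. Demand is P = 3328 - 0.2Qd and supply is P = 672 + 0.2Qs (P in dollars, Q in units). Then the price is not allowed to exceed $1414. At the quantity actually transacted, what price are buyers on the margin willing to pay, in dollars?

Rearranging demand gives Qd = 16640 - 5P; rearranging supply gives Qs = 5P - 3360. In a free market, 16640 - 5P = 5P - 3360 gives the equilibrium P* = 2000, Q* = 6640.
The ceiling of 1414 is below the equilibrium price 2000, so it binds.
At P = 1414: Qd = 16640 - 5·1414 = 9570 and Qs = 5·1414 - 3360 = 3710.
Only 3710 units reach the market. On the demand curve, the marginal buyer's willingness to pay at Q = 3710 is (16640 - 3710)/5 = 2586.

2586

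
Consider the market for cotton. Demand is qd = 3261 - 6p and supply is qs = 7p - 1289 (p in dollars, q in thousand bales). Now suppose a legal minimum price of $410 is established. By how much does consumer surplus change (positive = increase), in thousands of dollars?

-58860

Equilibrium: 3261 - 6p = 7p - 1289, so 4550 = 13p and p* = 350, q* = 1161.
Because the floor (410) lies above the market-clearing price, it is binding.
At p = 410: qd = 3261 - 6·410 = 801 and qs = 7·410 - 1289 = 1581.
Consumer surplus without the control is ½ · (543.5 - 350) · 1161 = 112326.75.
With the floor, consumers buy 801 units at 410, so CS = ½ · (543.5 - 410) · 801 = 53466.75.
Change in consumer surplus = 53466.75 - 112326.75 = -58860.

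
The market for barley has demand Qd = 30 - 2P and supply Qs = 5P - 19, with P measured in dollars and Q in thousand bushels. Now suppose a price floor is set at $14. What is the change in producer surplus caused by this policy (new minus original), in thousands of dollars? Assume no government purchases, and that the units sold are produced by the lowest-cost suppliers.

Setting quantity demanded equal to quantity supplied, 30 - 2P = 5P - 19, gives P* = 7 and Q* = 16.
Since 14 > 7, the floor is binding.
At P = 14: Qd = 30 - 2·14 = 2 and Qs = 5·14 - 19 = 51.
Producer surplus without the control is ½ · (7 - 3.8) · 16 = 25.6.
With the floor, 2 units are sold at 14. The supply price at Q = 2 is 4.2, so PS = ½ · [(14 - 3.8) + (14 - 4.2)] · 2 = 20.
Change in producer surplus = 20 - 25.6 = -5.6.

-5.6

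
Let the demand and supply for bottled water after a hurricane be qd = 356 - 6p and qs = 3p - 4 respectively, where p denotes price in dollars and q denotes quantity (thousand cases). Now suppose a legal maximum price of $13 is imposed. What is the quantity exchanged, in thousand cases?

In a free market, 356 - 6p = 3p - 4 gives the equilibrium p* = 40, q* = 116.
Because the ceiling (13) lies below the market-clearing price, it is binding.
At p = 13: qd = 356 - 6·13 = 278 and qs = 3·13 - 4 = 35.
The quantity actually transacted is the short side, supply: 35.

35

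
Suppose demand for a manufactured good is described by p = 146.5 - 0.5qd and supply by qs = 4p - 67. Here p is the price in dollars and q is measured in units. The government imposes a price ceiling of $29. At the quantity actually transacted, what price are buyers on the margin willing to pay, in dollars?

Rearranging demand gives qd = 293 - 2p. Without the control the market clears where 293 - 2p = 4p - 67, i.e. p* = 60 and q* = 173.
Because the ceiling (29) lies below the market-clearing price, it is binding.
At p = 29: qd = 293 - 2·29 = 235 and qs = 4·29 - 67 = 49.
Only 49 units reach the market. On the demand curve, the marginal buyer's willingness to pay at q = 49 is (293 - 49)/2 = 122.

122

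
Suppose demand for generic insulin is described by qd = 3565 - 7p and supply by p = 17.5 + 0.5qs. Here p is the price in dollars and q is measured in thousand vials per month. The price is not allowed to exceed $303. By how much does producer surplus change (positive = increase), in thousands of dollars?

Rearranging supply gives qs = 2p - 35. In a free market, 3565 - 7p = 2p - 35 gives the equilibrium p* = 400, q* = 765.
Because the ceiling (303) lies below the market-clearing price, it is binding.
At p = 303: qd = 3565 - 7·303 = 1444 and qs = 2·303 - 35 = 571.
Producer surplus without the control is ½ · (400 - 17.5) · 765 = 146306.25.
With the ceiling, producers sell 571 units at 303, so PS = ½ · (303 - 17.5) · 571 = 81510.25.
Change in producer surplus = 81510.25 - 146306.25 = -64796.

-64796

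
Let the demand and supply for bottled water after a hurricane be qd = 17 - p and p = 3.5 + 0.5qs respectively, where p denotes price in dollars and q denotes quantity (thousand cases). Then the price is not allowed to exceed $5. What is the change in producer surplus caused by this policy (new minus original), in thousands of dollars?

-18

Rearranging supply gives qs = 2p - 7. Setting quantity demanded equal to quantity supplied, 17 - p = 2p - 7, gives p* = 8 and q* = 9.
Since 5 < 8, the ceiling is binding.
At p = 5: qd = 17 - 5 = 12 and qs = 2·5 - 7 = 3.
Producer surplus without the control is ½ · (8 - 3.5) · 9 = 20.25.
With the ceiling, producers sell 3 units at 5, so PS = ½ · (5 - 3.5) · 3 = 2.25.
Change in producer surplus = 2.25 - 20.25 = -18.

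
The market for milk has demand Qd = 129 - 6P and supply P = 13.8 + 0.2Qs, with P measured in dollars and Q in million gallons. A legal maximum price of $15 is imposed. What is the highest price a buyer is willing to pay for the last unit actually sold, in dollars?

Rearranging supply gives Qs = 5P - 69. Without the control the market clears where 129 - 6P = 5P - 69, i.e. P* = 18 and Q* = 21.
Since 15 < 18, the ceiling is binding.
At P = 15: Qd = 129 - 6·15 = 39 and Qs = 5·15 - 69 = 6.
Only 6 units reach the market. On the demand curve, the marginal buyer's willingness to pay at Q = 6 is (129 - 6)/6 = 20.5.

20.5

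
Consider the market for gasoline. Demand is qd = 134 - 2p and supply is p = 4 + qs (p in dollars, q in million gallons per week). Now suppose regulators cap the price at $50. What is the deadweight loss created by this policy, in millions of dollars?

0

Rearranging supply gives qs = p - 4. Setting quantity demanded equal to quantity supplied, 134 - 2p = p - 4, gives p* = 46 and q* = 42.
Since 50 is above p* = 46, the ceiling does not bind and the free-market outcome prevails.
Since the control does not bind, no trades are prevented and deadweight loss is zero.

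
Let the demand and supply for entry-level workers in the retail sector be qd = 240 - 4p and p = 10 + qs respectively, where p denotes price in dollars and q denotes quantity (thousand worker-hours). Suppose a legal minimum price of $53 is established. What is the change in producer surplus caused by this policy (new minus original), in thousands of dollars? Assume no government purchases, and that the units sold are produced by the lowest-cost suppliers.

Rearranging supply gives qs = p - 10. Setting quantity demanded equal to quantity supplied, 240 - 4p = p - 10, gives p* = 50 and q* = 40.
The floor of 53 is above the equilibrium price 50, so it binds.
At p = 53: qd = 240 - 4·53 = 28 and qs = 53 - 10 = 43.
Producer surplus without the control is ½ · (50 - 10) · 40 = 800.
With the floor, 28 units are sold at 53. The supply price at q = 28 is 38, so PS = ½ · [(53 - 10) + (53 - 38)] · 28 = 812.
Change in producer surplus = 812 - 800 = 12.

12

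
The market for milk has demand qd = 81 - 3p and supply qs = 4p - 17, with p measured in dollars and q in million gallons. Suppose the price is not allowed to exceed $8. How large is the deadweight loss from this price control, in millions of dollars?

Equilibrium: 81 - 3p = 4p - 17, so 98 = 7p and p* = 14, q* = 39.
The ceiling of 8 is below the equilibrium price 14, so it binds.
At p = 8: qd = 81 - 3·8 = 57 and qs = 4·8 - 17 = 15.
Quantity traded falls to 15. At q = 15 the demand price is (81 - 15)/3 = 22 and the supply price is (17 + 15)/4 = 8.
Deadweight loss = ½ · (22 - 8) · (39 - 15) = ½ · 14 · 24 = 168.

168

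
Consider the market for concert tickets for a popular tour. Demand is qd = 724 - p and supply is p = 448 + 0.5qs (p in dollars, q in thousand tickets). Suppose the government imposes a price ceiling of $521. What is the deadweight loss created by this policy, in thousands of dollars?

Rearranging supply gives qs = 2p - 896. Without the control the market clears where 724 - p = 2p - 896, i.e. p* = 540 and q* = 184.
Because the ceiling (521) lies below the market-clearing price, it is binding.
At p = 521: qd = 724 - 521 = 203 and qs = 2·521 - 896 = 146.
Quantity traded falls to 146. At q = 146 the demand price is 724 - 146 = 578 and the supply price is (896 + 146)/2 = 521.
Deadweight loss = ½ · (578 - 521) · (184 - 146) = ½ · 57 · 38 = 1083.

1083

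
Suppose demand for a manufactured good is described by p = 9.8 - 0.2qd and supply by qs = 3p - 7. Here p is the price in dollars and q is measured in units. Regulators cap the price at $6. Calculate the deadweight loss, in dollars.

2.4

Rearranging demand gives qd = 49 - 5p. Setting quantity demanded equal to quantity supplied, 49 - 5p = 3p - 7, gives p* = 7 and q* = 14.
The ceiling of 6 is below the equilibrium price 7, so it binds.
At p = 6: qd = 49 - 5·6 = 19 and qs = 3·6 - 7 = 11.
Quantity traded falls to 11. At q = 11 the demand price is (49 - 11)/5 = 7.6 and the supply price is (7 + 11)/3 = 6.
Deadweight loss = ½ · (7.6 - 6) · (14 - 11) = ½ · 1.6 · 3 = 2.4.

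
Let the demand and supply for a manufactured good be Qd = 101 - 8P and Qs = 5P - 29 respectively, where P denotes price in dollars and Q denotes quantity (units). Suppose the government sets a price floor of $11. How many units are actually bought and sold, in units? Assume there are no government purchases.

Setting quantity demanded equal to quantity supplied, 101 - 8P = 5P - 29, gives P* = 10 and Q* = 21.
The floor of 11 is above the equilibrium price 10, so it binds.
At P = 11: Qd = 101 - 8·11 = 13 and Qs = 5·11 - 29 = 26.
The quantity actually transacted is the short side, demand: 13.

13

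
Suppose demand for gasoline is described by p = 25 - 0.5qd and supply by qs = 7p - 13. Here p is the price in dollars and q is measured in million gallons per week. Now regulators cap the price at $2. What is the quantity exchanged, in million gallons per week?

Rearranging demand gives qd = 50 - 2p. Without the control the market clears where 50 - 2p = 7p - 13, i.e. p* = 7 and q* = 36.
Since 2 < 7, the ceiling is binding.
At p = 2: qd = 50 - 2·2 = 46 and qs = 7·2 - 13 = 1.
The quantity actually transacted is the short side, supply: 1.

1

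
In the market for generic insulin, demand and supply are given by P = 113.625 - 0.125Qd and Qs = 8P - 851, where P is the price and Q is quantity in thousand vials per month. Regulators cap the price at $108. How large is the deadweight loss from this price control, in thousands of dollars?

Rearranging demand gives Qd = 909 - 8P. Equilibrium: 909 - 8P = 8P - 851, so 1760 = 16P and P* = 110, Q* = 29.
Because the ceiling (108) lies below the market-clearing price, it is binding.
At P = 108: Qd = 909 - 8·108 = 45 and Qs = 8·108 - 851 = 13.
Quantity traded falls to 13. At Q = 13 the demand price is (909 - 13)/8 = 112 and the supply price is (851 + 13)/8 = 108.
Deadweight loss = ½ · (112 - 108) · (29 - 13) = ½ · 4 · 16 = 32.

32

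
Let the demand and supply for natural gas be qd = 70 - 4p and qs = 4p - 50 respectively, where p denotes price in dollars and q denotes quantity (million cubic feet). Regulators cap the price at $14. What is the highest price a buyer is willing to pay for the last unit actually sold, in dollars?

Equilibrium: 70 - 4p = 4p - 50, so 120 = 8p and p* = 15, q* = 10.
Because the ceiling (14) lies below the market-clearing price, it is binding.
At p = 14: qd = 70 - 4·14 = 14 and qs = 4·14 - 50 = 6.
Only 6 units reach the market. On the demand curve, the marginal buyer's willingness to pay at q = 6 is (70 - 6)/4 = 16.

16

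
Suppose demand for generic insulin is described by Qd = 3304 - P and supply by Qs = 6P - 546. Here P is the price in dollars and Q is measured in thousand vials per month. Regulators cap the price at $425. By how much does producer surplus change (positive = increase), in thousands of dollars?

-297375

In a free market, 3304 - P = 6P - 546 gives the equilibrium P* = 550, Q* = 2754.
Since 425 < 550, the ceiling is binding.
At P = 425: Qd = 3304 - 425 = 2879 and Qs = 6·425 - 546 = 2004.
Producer surplus without the control is ½ · (550 - 91) · 2754 = 632043.
With the ceiling, producers sell 2004 units at 425, so PS = ½ · (425 - 91) · 2004 = 334668.
Change in producer surplus = 334668 - 632043 = -297375.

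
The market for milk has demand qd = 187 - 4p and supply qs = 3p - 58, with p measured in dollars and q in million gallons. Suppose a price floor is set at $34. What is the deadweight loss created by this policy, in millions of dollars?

0

In a free market, 187 - 4p = 3p - 58 gives the equilibrium p* = 35, q* = 47.
Since 34 is below p* = 35, the floor does not bind and the free-market outcome prevails.
Since the control does not bind, no trades are prevented and deadweight loss is zero.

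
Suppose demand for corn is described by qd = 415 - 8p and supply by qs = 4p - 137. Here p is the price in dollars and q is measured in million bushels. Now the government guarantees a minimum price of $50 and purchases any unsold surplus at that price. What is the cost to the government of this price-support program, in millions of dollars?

Setting quantity demanded equal to quantity supplied, 415 - 8p = 4p - 137, gives p* = 46 and q* = 47.
Since 50 > 46, the floor is binding.
At p = 50: qd = 415 - 8·50 = 15 and qs = 4·50 - 137 = 63.
Surplus = qs - qd = 48.
Government expenditure = surplus × support price = 48 × 50 = 2400.

2400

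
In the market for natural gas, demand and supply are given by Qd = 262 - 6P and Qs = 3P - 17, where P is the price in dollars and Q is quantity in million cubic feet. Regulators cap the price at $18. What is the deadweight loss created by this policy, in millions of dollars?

Setting quantity demanded equal to quantity supplied, 262 - 6P = 3P - 17, gives P* = 31 and Q* = 76.
Because the ceiling (18) lies below the market-clearing price, it is binding.
At P = 18: Qd = 262 - 6·18 = 154 and Qs = 3·18 - 17 = 37.
Quantity traded falls to 37. At Q = 37 the demand price is (262 - 37)/6 = 37.5 and the supply price is (17 + 37)/3 = 18.
Deadweight loss = ½ · (37.5 - 18) · (76 - 37) = ½ · 19.5 · 39 = 380.25.

380.25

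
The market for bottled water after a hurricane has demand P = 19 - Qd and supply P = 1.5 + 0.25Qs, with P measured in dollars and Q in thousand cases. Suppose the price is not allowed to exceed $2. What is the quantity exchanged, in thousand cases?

2

Rearranging demand gives Qd = 19 - P; rearranging supply gives Qs = 4P - 6. Setting quantity demanded equal to quantity supplied, 19 - P = 4P - 6, gives P* = 5 and Q* = 14.
Since 2 < 5, the ceiling is binding.
At P = 2: Qd = 19 - 2 = 17 and Qs = 4·2 - 6 = 2.
The quantity actually transacted is the short side, supply: 2.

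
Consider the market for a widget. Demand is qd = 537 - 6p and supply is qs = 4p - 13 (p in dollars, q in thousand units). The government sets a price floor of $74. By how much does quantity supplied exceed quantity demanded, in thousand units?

In a free market, 537 - 6p = 4p - 13 gives the equilibrium p* = 55, q* = 207.
Because the floor (74) lies above the market-clearing price, it is binding.
At p = 74: qd = 537 - 6·74 = 93 and qs = 4·74 - 13 = 283.
Surplus = qs - qd = 283 - 93 = 190.

190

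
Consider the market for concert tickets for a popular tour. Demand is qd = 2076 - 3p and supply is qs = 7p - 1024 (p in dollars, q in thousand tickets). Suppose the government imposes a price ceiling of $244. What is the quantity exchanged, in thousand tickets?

684

Without the control the market clears where 2076 - 3p = 7p - 1024, i.e. p* = 310 and q* = 1146.
Because the ceiling (244) lies below the market-clearing price, it is binding.
At p = 244: qd = 2076 - 3·244 = 1344 and qs = 7·244 - 1024 = 684.
The quantity actually transacted is the short side, supply: 684.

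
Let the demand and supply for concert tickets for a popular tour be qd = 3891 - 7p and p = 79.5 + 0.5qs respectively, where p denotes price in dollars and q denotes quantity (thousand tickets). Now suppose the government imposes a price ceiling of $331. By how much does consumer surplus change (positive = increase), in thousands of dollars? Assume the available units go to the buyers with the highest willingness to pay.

55811

Rearranging supply gives qs = 2p - 159. Setting quantity demanded equal to quantity supplied, 3891 - 7p = 2p - 159, gives p* = 450 and q* = 741.
Because the ceiling (331) lies below the market-clearing price, it is binding.
At p = 331: qd = 3891 - 7·331 = 1574 and qs = 2·331 - 159 = 503.
Consumer surplus without the control is ½ · (3891/7 - 450) · 741 = 549081/14.
With the ceiling, 503 units are sold at 331 (assume they go to the highest-value buyers). The demand price at q = 503 is 484, so CS = ½ · [(3891/7 - 331) + (484 - 331)] · 503 = 1330435/14.
Change in consumer surplus = 1330435/14 - 549081/14 = 55811.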